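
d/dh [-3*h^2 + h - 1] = 1 - 6*h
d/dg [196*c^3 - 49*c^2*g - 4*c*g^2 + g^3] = -49*c^2 - 8*c*g + 3*g^2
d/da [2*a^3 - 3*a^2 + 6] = 6*a*(a - 1)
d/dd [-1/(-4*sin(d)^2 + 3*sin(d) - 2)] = (3 - 8*sin(d))*cos(d)/(4*sin(d)^2 - 3*sin(d) + 2)^2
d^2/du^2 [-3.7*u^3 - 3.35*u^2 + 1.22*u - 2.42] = -22.2*u - 6.7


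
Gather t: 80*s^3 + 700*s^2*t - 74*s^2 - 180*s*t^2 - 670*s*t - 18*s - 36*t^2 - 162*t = 80*s^3 - 74*s^2 - 18*s + t^2*(-180*s - 36) + t*(700*s^2 - 670*s - 162)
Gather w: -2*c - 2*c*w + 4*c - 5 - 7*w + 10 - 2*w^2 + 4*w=2*c - 2*w^2 + w*(-2*c - 3) + 5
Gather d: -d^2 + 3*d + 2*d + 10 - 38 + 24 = -d^2 + 5*d - 4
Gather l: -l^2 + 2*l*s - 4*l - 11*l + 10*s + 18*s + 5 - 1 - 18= -l^2 + l*(2*s - 15) + 28*s - 14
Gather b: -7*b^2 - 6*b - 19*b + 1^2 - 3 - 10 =-7*b^2 - 25*b - 12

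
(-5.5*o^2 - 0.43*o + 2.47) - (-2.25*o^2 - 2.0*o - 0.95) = -3.25*o^2 + 1.57*o + 3.42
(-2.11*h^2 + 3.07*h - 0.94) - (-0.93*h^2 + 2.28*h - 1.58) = -1.18*h^2 + 0.79*h + 0.64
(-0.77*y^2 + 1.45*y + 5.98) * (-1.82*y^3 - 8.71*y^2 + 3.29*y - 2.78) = 1.4014*y^5 + 4.0677*y^4 - 26.0464*y^3 - 45.1747*y^2 + 15.6432*y - 16.6244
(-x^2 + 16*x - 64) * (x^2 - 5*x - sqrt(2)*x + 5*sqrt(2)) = -x^4 + sqrt(2)*x^3 + 21*x^3 - 144*x^2 - 21*sqrt(2)*x^2 + 144*sqrt(2)*x + 320*x - 320*sqrt(2)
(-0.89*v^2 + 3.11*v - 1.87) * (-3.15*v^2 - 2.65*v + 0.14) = 2.8035*v^4 - 7.438*v^3 - 2.4756*v^2 + 5.3909*v - 0.2618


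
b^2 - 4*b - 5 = (b - 5)*(b + 1)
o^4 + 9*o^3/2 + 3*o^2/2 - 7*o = o*(o - 1)*(o + 2)*(o + 7/2)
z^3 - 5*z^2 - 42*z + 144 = (z - 8)*(z - 3)*(z + 6)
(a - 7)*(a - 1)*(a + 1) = a^3 - 7*a^2 - a + 7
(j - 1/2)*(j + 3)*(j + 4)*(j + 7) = j^4 + 27*j^3/2 + 54*j^2 + 107*j/2 - 42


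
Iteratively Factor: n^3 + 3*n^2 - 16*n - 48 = (n - 4)*(n^2 + 7*n + 12) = (n - 4)*(n + 4)*(n + 3)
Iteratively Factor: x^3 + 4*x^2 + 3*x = (x)*(x^2 + 4*x + 3) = x*(x + 1)*(x + 3)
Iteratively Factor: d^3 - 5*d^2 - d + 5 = (d - 5)*(d^2 - 1) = (d - 5)*(d + 1)*(d - 1)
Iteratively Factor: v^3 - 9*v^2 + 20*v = (v - 5)*(v^2 - 4*v) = v*(v - 5)*(v - 4)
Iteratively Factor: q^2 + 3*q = (q)*(q + 3)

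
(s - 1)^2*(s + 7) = s^3 + 5*s^2 - 13*s + 7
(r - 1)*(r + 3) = r^2 + 2*r - 3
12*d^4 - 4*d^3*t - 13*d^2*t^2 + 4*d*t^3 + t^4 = (-2*d + t)*(-d + t)*(d + t)*(6*d + t)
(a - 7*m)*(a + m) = a^2 - 6*a*m - 7*m^2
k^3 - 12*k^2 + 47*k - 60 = (k - 5)*(k - 4)*(k - 3)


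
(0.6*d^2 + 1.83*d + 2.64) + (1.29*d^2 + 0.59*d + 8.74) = 1.89*d^2 + 2.42*d + 11.38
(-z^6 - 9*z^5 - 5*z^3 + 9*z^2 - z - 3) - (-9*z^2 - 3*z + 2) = -z^6 - 9*z^5 - 5*z^3 + 18*z^2 + 2*z - 5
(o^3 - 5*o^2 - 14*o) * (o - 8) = o^4 - 13*o^3 + 26*o^2 + 112*o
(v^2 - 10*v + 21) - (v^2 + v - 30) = 51 - 11*v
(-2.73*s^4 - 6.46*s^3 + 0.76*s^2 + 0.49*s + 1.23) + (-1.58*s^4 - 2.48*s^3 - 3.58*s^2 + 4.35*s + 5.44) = -4.31*s^4 - 8.94*s^3 - 2.82*s^2 + 4.84*s + 6.67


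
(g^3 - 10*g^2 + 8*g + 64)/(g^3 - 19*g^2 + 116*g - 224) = (g + 2)/(g - 7)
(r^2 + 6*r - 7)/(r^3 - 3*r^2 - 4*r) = (-r^2 - 6*r + 7)/(r*(-r^2 + 3*r + 4))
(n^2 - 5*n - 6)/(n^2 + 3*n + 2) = (n - 6)/(n + 2)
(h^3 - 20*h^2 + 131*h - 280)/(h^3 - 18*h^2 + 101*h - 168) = (h - 5)/(h - 3)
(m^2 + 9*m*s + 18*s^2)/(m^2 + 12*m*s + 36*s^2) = (m + 3*s)/(m + 6*s)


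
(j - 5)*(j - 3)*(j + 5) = j^3 - 3*j^2 - 25*j + 75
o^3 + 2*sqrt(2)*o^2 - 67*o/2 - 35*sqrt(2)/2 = (o - 7*sqrt(2)/2)*(o + sqrt(2)/2)*(o + 5*sqrt(2))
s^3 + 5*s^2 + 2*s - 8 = (s - 1)*(s + 2)*(s + 4)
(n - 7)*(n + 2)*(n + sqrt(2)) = n^3 - 5*n^2 + sqrt(2)*n^2 - 14*n - 5*sqrt(2)*n - 14*sqrt(2)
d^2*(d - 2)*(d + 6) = d^4 + 4*d^3 - 12*d^2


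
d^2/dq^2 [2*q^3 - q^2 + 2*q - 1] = 12*q - 2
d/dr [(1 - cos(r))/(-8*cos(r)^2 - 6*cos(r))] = (-3*sin(r)^3/cos(r)^2 + sin(r) - 8*tan(r))/(2*(4*cos(r) + 3)^2)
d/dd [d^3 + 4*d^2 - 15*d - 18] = 3*d^2 + 8*d - 15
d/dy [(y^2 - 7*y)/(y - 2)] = (y^2 - 4*y + 14)/(y^2 - 4*y + 4)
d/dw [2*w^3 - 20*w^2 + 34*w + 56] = 6*w^2 - 40*w + 34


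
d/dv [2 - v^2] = -2*v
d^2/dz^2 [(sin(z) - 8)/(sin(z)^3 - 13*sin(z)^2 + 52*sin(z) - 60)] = (-4*sin(z)^7 + 111*sin(z)^6 - 1099*sin(z)^5 + 4610*sin(z)^4 - 5326*sin(z)^3 - 16336*sin(z)^2 + 46248*sin(z) - 24544)/(sin(z)^3 - 13*sin(z)^2 + 52*sin(z) - 60)^3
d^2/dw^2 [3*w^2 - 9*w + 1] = 6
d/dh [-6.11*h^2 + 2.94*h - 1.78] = 2.94 - 12.22*h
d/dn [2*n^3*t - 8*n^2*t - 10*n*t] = 2*t*(3*n^2 - 8*n - 5)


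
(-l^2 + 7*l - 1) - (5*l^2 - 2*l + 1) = -6*l^2 + 9*l - 2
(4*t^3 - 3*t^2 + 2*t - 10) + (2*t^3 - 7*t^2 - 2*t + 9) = 6*t^3 - 10*t^2 - 1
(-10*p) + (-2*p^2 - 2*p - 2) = -2*p^2 - 12*p - 2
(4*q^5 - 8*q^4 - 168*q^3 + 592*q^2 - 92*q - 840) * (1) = 4*q^5 - 8*q^4 - 168*q^3 + 592*q^2 - 92*q - 840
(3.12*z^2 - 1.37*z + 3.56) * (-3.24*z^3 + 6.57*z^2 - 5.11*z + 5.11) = -10.1088*z^5 + 24.9372*z^4 - 36.4785*z^3 + 46.3331*z^2 - 25.1923*z + 18.1916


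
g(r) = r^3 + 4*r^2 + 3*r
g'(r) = 3*r^2 + 8*r + 3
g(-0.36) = -0.61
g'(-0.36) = 0.51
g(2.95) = 69.33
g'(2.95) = 52.71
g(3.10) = 77.53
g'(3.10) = 56.63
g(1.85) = 25.57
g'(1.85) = 28.07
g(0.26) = 1.07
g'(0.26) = 5.28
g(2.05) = 31.58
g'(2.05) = 32.01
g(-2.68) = 1.44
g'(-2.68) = 3.11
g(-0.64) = -0.54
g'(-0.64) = -0.89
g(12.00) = 2340.00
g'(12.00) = 531.00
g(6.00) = 378.00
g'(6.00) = 159.00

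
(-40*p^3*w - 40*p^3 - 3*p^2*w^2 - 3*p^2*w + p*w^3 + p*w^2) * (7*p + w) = -280*p^4*w - 280*p^4 - 61*p^3*w^2 - 61*p^3*w + 4*p^2*w^3 + 4*p^2*w^2 + p*w^4 + p*w^3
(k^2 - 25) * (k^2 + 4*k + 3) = k^4 + 4*k^3 - 22*k^2 - 100*k - 75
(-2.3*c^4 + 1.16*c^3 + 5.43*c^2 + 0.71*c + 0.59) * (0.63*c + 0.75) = -1.449*c^5 - 0.9942*c^4 + 4.2909*c^3 + 4.5198*c^2 + 0.9042*c + 0.4425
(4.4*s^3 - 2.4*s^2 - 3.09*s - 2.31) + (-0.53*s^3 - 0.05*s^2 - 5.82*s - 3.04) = 3.87*s^3 - 2.45*s^2 - 8.91*s - 5.35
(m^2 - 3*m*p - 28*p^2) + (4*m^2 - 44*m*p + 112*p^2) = 5*m^2 - 47*m*p + 84*p^2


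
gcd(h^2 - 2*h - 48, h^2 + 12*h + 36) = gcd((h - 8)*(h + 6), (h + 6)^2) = h + 6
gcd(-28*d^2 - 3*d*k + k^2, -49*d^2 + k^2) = 7*d - k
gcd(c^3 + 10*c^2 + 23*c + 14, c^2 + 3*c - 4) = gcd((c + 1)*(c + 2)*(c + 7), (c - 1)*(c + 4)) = 1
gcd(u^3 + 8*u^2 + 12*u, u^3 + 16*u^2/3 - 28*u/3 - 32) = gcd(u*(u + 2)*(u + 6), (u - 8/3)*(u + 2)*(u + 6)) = u^2 + 8*u + 12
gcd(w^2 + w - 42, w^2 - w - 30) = w - 6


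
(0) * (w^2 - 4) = 0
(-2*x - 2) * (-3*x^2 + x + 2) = 6*x^3 + 4*x^2 - 6*x - 4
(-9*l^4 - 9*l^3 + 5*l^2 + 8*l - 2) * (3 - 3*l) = 27*l^5 - 42*l^3 - 9*l^2 + 30*l - 6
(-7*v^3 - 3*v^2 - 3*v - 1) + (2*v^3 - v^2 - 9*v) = -5*v^3 - 4*v^2 - 12*v - 1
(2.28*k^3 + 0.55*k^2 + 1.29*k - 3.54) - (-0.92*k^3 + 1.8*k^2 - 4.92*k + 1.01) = 3.2*k^3 - 1.25*k^2 + 6.21*k - 4.55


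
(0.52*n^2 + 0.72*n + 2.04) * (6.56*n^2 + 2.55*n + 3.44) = 3.4112*n^4 + 6.0492*n^3 + 17.0072*n^2 + 7.6788*n + 7.0176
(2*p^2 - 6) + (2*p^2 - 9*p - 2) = 4*p^2 - 9*p - 8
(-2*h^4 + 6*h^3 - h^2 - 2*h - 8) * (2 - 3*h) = 6*h^5 - 22*h^4 + 15*h^3 + 4*h^2 + 20*h - 16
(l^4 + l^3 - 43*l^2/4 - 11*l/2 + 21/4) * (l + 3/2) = l^5 + 5*l^4/2 - 37*l^3/4 - 173*l^2/8 - 3*l + 63/8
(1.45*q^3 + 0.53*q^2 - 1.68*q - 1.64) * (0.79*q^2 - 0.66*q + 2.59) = 1.1455*q^5 - 0.5383*q^4 + 2.0785*q^3 + 1.1859*q^2 - 3.2688*q - 4.2476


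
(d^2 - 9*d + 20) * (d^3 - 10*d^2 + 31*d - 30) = d^5 - 19*d^4 + 141*d^3 - 509*d^2 + 890*d - 600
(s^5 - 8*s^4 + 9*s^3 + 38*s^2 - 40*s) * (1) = s^5 - 8*s^4 + 9*s^3 + 38*s^2 - 40*s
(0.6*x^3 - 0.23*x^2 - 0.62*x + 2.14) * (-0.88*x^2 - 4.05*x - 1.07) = -0.528*x^5 - 2.2276*x^4 + 0.8351*x^3 + 0.8739*x^2 - 8.0036*x - 2.2898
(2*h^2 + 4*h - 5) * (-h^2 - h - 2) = -2*h^4 - 6*h^3 - 3*h^2 - 3*h + 10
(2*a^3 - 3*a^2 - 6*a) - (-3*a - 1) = 2*a^3 - 3*a^2 - 3*a + 1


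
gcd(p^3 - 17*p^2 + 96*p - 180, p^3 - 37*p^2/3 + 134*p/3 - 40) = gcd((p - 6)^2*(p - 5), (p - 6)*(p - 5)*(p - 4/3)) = p^2 - 11*p + 30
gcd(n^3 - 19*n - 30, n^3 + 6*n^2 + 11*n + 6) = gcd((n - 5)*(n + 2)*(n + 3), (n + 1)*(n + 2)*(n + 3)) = n^2 + 5*n + 6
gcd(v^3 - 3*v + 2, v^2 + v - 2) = v^2 + v - 2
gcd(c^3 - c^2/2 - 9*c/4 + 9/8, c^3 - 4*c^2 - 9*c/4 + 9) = c^2 - 9/4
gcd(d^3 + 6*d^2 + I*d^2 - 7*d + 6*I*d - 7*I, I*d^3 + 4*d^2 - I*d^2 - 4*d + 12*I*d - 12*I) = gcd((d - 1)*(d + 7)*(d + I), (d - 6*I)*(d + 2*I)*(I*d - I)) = d - 1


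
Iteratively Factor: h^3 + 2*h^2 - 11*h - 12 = (h + 4)*(h^2 - 2*h - 3) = (h + 1)*(h + 4)*(h - 3)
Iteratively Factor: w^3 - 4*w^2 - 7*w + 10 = (w - 1)*(w^2 - 3*w - 10) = (w - 5)*(w - 1)*(w + 2)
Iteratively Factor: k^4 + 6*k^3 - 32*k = (k - 2)*(k^3 + 8*k^2 + 16*k) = (k - 2)*(k + 4)*(k^2 + 4*k) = k*(k - 2)*(k + 4)*(k + 4)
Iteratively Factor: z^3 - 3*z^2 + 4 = (z - 2)*(z^2 - z - 2) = (z - 2)*(z + 1)*(z - 2)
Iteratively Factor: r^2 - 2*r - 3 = (r + 1)*(r - 3)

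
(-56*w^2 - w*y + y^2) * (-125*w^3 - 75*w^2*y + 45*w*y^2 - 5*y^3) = 7000*w^5 + 4325*w^4*y - 2570*w^3*y^2 + 160*w^2*y^3 + 50*w*y^4 - 5*y^5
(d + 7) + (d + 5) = 2*d + 12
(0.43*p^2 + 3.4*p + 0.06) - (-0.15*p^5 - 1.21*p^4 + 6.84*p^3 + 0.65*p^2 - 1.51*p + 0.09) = 0.15*p^5 + 1.21*p^4 - 6.84*p^3 - 0.22*p^2 + 4.91*p - 0.03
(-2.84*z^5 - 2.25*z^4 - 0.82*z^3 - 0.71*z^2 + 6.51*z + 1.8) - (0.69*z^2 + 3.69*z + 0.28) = -2.84*z^5 - 2.25*z^4 - 0.82*z^3 - 1.4*z^2 + 2.82*z + 1.52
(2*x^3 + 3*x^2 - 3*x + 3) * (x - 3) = 2*x^4 - 3*x^3 - 12*x^2 + 12*x - 9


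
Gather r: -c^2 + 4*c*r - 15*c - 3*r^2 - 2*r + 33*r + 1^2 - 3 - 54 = -c^2 - 15*c - 3*r^2 + r*(4*c + 31) - 56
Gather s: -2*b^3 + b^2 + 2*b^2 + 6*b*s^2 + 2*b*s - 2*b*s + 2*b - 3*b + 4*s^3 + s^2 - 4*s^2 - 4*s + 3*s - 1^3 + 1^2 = -2*b^3 + 3*b^2 - b + 4*s^3 + s^2*(6*b - 3) - s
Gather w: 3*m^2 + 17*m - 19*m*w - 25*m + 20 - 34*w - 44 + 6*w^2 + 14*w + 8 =3*m^2 - 8*m + 6*w^2 + w*(-19*m - 20) - 16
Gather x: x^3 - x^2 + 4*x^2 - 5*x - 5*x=x^3 + 3*x^2 - 10*x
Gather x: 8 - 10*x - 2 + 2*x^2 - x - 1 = 2*x^2 - 11*x + 5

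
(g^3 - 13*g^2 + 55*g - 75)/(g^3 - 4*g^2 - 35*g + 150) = (g - 3)/(g + 6)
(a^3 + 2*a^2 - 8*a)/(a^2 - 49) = a*(a^2 + 2*a - 8)/(a^2 - 49)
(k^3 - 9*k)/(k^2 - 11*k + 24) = k*(k + 3)/(k - 8)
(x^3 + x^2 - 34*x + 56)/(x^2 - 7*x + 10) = (x^2 + 3*x - 28)/(x - 5)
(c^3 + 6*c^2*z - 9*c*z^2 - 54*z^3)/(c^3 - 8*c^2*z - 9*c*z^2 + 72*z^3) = (-c - 6*z)/(-c + 8*z)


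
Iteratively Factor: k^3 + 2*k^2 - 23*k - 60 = (k + 3)*(k^2 - k - 20) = (k + 3)*(k + 4)*(k - 5)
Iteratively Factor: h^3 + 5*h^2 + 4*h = (h + 4)*(h^2 + h) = h*(h + 4)*(h + 1)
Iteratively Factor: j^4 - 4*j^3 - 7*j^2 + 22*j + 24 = (j + 2)*(j^3 - 6*j^2 + 5*j + 12) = (j - 4)*(j + 2)*(j^2 - 2*j - 3) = (j - 4)*(j - 3)*(j + 2)*(j + 1)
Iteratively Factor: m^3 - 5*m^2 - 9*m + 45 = (m - 5)*(m^2 - 9) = (m - 5)*(m - 3)*(m + 3)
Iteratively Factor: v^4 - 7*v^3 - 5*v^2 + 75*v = (v - 5)*(v^3 - 2*v^2 - 15*v) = (v - 5)^2*(v^2 + 3*v) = (v - 5)^2*(v + 3)*(v)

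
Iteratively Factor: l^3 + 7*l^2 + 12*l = (l + 3)*(l^2 + 4*l) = (l + 3)*(l + 4)*(l)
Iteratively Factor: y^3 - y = (y - 1)*(y^2 + y) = y*(y - 1)*(y + 1)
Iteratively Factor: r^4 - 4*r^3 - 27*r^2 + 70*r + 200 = (r - 5)*(r^3 + r^2 - 22*r - 40) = (r - 5)*(r + 2)*(r^2 - r - 20) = (r - 5)^2*(r + 2)*(r + 4)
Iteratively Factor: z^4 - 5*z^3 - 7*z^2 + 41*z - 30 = (z - 1)*(z^3 - 4*z^2 - 11*z + 30) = (z - 5)*(z - 1)*(z^2 + z - 6) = (z - 5)*(z - 2)*(z - 1)*(z + 3)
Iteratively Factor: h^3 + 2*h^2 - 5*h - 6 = (h + 3)*(h^2 - h - 2) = (h + 1)*(h + 3)*(h - 2)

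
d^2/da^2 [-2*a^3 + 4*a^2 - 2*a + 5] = 8 - 12*a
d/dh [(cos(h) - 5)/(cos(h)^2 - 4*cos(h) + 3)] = (cos(h)^2 - 10*cos(h) + 17)*sin(h)/(cos(h)^2 - 4*cos(h) + 3)^2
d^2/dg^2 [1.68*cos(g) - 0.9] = -1.68*cos(g)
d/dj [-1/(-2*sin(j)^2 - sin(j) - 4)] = -(4*sin(j) + 1)*cos(j)/(sin(j) - cos(2*j) + 5)^2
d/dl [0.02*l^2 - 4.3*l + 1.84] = 0.04*l - 4.3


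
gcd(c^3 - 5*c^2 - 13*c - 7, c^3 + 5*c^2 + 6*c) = 1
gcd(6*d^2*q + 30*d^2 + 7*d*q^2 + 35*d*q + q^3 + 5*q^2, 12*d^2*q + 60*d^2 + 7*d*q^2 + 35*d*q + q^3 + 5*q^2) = q + 5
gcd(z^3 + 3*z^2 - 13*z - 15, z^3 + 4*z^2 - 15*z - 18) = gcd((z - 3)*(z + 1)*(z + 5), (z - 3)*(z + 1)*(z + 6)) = z^2 - 2*z - 3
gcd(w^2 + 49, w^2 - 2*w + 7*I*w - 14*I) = w + 7*I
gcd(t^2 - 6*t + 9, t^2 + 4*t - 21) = t - 3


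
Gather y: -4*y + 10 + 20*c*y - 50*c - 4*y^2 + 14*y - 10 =-50*c - 4*y^2 + y*(20*c + 10)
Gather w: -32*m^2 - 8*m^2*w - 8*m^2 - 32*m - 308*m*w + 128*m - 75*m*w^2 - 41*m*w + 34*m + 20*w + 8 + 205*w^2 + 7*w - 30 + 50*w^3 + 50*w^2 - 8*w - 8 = -40*m^2 + 130*m + 50*w^3 + w^2*(255 - 75*m) + w*(-8*m^2 - 349*m + 19) - 30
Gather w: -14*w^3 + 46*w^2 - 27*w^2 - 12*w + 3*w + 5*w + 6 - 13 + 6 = -14*w^3 + 19*w^2 - 4*w - 1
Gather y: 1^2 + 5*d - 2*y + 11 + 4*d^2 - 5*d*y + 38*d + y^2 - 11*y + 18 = 4*d^2 + 43*d + y^2 + y*(-5*d - 13) + 30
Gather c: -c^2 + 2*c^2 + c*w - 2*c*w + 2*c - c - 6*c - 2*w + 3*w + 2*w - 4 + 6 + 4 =c^2 + c*(-w - 5) + 3*w + 6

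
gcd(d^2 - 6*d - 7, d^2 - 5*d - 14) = d - 7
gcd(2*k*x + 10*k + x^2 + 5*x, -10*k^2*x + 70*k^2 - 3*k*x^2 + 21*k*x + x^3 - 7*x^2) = 2*k + x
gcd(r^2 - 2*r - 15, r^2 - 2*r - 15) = r^2 - 2*r - 15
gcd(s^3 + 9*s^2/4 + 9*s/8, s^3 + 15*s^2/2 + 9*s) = s^2 + 3*s/2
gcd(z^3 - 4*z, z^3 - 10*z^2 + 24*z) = z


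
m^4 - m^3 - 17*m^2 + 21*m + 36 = (m - 3)^2*(m + 1)*(m + 4)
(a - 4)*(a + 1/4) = a^2 - 15*a/4 - 1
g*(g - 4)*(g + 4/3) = g^3 - 8*g^2/3 - 16*g/3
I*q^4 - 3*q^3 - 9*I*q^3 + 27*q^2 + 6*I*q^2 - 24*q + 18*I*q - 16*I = (q - 8)*(q + I)*(q + 2*I)*(I*q - I)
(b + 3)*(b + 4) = b^2 + 7*b + 12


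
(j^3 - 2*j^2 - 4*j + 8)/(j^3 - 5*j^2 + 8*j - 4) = (j + 2)/(j - 1)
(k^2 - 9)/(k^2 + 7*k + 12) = (k - 3)/(k + 4)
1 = 1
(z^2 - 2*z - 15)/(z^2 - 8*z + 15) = (z + 3)/(z - 3)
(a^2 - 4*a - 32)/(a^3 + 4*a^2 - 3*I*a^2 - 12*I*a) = (a - 8)/(a*(a - 3*I))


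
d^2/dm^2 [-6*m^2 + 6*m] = -12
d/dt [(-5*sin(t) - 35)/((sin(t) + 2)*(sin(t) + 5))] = 5*(sin(t)^2 + 14*sin(t) + 39)*cos(t)/((sin(t) + 2)^2*(sin(t) + 5)^2)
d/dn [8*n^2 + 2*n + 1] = 16*n + 2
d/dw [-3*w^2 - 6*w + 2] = -6*w - 6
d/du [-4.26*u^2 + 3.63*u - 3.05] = 3.63 - 8.52*u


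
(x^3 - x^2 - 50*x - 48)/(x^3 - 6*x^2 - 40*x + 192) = (x + 1)/(x - 4)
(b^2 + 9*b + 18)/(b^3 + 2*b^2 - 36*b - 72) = (b + 3)/(b^2 - 4*b - 12)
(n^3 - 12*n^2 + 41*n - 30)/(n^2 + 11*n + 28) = (n^3 - 12*n^2 + 41*n - 30)/(n^2 + 11*n + 28)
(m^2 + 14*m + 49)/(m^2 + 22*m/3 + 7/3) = 3*(m + 7)/(3*m + 1)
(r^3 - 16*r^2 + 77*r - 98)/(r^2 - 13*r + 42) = (r^2 - 9*r + 14)/(r - 6)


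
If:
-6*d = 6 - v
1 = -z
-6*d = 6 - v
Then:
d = v/6 - 1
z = -1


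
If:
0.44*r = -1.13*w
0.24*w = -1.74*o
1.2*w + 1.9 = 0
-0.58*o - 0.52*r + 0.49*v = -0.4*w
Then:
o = 0.22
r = 4.07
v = 5.87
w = -1.58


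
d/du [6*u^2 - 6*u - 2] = 12*u - 6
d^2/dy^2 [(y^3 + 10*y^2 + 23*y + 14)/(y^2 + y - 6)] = 8*(5*y^3 + 51*y^2 + 141*y + 149)/(y^6 + 3*y^5 - 15*y^4 - 35*y^3 + 90*y^2 + 108*y - 216)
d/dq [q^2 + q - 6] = 2*q + 1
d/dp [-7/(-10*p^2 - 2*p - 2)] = 7*(-10*p - 1)/(2*(5*p^2 + p + 1)^2)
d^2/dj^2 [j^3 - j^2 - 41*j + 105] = 6*j - 2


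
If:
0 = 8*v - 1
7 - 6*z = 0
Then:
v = 1/8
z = 7/6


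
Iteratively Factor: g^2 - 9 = (g + 3)*(g - 3)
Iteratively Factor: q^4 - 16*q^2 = (q)*(q^3 - 16*q) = q*(q - 4)*(q^2 + 4*q) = q^2*(q - 4)*(q + 4)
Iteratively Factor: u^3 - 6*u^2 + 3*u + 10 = (u - 2)*(u^2 - 4*u - 5) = (u - 2)*(u + 1)*(u - 5)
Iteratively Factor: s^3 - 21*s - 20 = (s + 4)*(s^2 - 4*s - 5) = (s - 5)*(s + 4)*(s + 1)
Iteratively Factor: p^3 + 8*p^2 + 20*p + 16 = (p + 2)*(p^2 + 6*p + 8) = (p + 2)*(p + 4)*(p + 2)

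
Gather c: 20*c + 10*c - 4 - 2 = 30*c - 6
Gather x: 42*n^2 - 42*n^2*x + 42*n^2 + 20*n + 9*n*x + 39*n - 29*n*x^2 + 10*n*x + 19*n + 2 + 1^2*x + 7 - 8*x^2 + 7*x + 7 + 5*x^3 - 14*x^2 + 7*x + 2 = 84*n^2 + 78*n + 5*x^3 + x^2*(-29*n - 22) + x*(-42*n^2 + 19*n + 15) + 18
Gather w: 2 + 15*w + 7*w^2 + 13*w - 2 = 7*w^2 + 28*w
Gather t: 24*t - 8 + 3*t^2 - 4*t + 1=3*t^2 + 20*t - 7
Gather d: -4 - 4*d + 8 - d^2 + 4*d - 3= 1 - d^2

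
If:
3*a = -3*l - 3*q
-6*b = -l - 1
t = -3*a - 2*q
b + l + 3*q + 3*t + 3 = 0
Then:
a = 25*t/47 + 38/47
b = 6*t/47 + 11/47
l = 36*t/47 + 19/47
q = -61*t/47 - 57/47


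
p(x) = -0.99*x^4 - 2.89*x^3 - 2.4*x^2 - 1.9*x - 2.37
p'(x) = -3.96*x^3 - 8.67*x^2 - 4.8*x - 1.9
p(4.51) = -734.45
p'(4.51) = -563.16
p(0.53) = -4.56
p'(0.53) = -7.47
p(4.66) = -822.65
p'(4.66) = -613.27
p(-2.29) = -3.12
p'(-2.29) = 11.18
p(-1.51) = -0.17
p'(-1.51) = -0.79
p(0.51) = -4.41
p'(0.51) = -7.13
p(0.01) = -2.39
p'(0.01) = -1.95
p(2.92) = -172.31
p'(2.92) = -188.43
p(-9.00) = -4568.25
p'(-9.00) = 2225.87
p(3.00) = -187.89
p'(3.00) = -201.25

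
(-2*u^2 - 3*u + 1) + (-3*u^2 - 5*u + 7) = -5*u^2 - 8*u + 8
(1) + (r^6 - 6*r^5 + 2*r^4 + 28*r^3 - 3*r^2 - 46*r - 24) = r^6 - 6*r^5 + 2*r^4 + 28*r^3 - 3*r^2 - 46*r - 23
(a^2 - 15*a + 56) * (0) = 0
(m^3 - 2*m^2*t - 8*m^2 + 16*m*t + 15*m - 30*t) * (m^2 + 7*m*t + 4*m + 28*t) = m^5 + 5*m^4*t - 4*m^4 - 14*m^3*t^2 - 20*m^3*t - 17*m^3 + 56*m^2*t^2 - 85*m^2*t + 60*m^2 + 238*m*t^2 + 300*m*t - 840*t^2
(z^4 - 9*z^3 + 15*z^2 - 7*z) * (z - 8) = z^5 - 17*z^4 + 87*z^3 - 127*z^2 + 56*z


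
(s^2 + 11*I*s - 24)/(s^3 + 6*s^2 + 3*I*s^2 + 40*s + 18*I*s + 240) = (s + 3*I)/(s^2 + s*(6 - 5*I) - 30*I)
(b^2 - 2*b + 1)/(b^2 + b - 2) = (b - 1)/(b + 2)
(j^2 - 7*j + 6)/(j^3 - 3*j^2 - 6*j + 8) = (j - 6)/(j^2 - 2*j - 8)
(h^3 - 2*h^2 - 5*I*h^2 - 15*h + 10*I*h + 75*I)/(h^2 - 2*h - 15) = h - 5*I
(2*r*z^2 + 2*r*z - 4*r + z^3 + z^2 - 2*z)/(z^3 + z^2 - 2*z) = (2*r + z)/z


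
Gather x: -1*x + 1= 1 - x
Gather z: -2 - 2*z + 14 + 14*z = 12*z + 12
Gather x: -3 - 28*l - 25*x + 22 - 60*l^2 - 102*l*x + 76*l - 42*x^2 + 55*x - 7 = -60*l^2 + 48*l - 42*x^2 + x*(30 - 102*l) + 12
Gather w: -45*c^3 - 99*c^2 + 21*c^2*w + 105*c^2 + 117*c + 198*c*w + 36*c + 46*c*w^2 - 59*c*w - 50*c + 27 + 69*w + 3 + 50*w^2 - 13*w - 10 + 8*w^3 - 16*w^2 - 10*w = -45*c^3 + 6*c^2 + 103*c + 8*w^3 + w^2*(46*c + 34) + w*(21*c^2 + 139*c + 46) + 20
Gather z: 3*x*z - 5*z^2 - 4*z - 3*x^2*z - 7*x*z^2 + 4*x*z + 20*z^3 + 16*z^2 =20*z^3 + z^2*(11 - 7*x) + z*(-3*x^2 + 7*x - 4)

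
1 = 1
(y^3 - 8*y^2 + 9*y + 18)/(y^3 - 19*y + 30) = (y^2 - 5*y - 6)/(y^2 + 3*y - 10)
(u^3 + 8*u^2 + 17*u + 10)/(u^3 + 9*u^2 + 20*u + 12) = (u + 5)/(u + 6)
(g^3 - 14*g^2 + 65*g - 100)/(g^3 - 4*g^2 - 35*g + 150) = (g - 4)/(g + 6)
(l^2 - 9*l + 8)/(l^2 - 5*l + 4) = (l - 8)/(l - 4)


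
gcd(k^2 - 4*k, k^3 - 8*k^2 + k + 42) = 1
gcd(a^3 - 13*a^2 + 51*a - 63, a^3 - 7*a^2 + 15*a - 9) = a^2 - 6*a + 9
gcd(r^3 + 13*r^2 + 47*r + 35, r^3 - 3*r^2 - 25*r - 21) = r + 1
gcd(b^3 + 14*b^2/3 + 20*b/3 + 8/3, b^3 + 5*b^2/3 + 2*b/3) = b + 2/3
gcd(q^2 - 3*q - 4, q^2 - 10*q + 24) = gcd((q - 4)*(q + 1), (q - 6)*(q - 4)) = q - 4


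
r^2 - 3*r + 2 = (r - 2)*(r - 1)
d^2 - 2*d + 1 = (d - 1)^2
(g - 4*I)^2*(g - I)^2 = g^4 - 10*I*g^3 - 33*g^2 + 40*I*g + 16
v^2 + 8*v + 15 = (v + 3)*(v + 5)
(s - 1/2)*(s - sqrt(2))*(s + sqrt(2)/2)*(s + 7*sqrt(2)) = s^4 - s^3/2 + 13*sqrt(2)*s^3/2 - 8*s^2 - 13*sqrt(2)*s^2/4 - 7*sqrt(2)*s + 4*s + 7*sqrt(2)/2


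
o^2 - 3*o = o*(o - 3)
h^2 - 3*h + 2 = (h - 2)*(h - 1)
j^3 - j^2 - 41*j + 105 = (j - 5)*(j - 3)*(j + 7)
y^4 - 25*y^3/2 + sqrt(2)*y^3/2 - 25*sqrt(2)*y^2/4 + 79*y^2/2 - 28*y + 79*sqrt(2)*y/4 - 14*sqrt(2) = (y - 8)*(y - 7/2)*(y - 1)*(y + sqrt(2)/2)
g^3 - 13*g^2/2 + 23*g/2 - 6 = (g - 4)*(g - 3/2)*(g - 1)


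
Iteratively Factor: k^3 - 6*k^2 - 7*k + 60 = (k - 5)*(k^2 - k - 12) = (k - 5)*(k - 4)*(k + 3)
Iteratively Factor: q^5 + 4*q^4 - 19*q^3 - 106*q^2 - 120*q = (q)*(q^4 + 4*q^3 - 19*q^2 - 106*q - 120) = q*(q + 3)*(q^3 + q^2 - 22*q - 40) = q*(q - 5)*(q + 3)*(q^2 + 6*q + 8) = q*(q - 5)*(q + 2)*(q + 3)*(q + 4)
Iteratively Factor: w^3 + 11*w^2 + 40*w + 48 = (w + 4)*(w^2 + 7*w + 12) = (w + 4)^2*(w + 3)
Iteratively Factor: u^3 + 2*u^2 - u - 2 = (u + 1)*(u^2 + u - 2) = (u - 1)*(u + 1)*(u + 2)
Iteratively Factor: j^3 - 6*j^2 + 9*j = (j - 3)*(j^2 - 3*j) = (j - 3)^2*(j)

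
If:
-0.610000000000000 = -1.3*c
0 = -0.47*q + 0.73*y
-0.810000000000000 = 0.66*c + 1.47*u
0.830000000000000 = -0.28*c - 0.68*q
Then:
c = 0.47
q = -1.41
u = -0.76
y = -0.91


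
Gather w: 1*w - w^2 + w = -w^2 + 2*w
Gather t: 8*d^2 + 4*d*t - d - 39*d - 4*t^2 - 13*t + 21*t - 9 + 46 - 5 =8*d^2 - 40*d - 4*t^2 + t*(4*d + 8) + 32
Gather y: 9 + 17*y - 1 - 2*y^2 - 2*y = -2*y^2 + 15*y + 8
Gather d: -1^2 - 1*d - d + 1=-2*d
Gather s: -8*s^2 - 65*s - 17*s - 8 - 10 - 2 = -8*s^2 - 82*s - 20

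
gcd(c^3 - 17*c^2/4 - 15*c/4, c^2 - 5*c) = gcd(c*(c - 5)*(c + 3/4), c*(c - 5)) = c^2 - 5*c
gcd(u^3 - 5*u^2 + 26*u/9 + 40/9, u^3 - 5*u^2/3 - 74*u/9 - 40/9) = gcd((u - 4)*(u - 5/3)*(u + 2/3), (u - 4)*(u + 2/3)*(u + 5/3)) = u^2 - 10*u/3 - 8/3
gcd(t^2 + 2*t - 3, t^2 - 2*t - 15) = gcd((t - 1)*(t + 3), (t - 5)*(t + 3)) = t + 3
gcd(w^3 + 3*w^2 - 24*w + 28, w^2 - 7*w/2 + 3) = w - 2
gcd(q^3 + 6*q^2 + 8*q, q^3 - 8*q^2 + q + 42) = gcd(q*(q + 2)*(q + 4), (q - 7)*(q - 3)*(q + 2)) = q + 2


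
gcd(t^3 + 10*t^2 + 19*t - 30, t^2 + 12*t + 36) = t + 6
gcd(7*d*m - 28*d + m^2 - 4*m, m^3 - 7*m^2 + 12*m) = m - 4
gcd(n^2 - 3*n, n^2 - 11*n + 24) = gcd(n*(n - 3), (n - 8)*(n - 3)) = n - 3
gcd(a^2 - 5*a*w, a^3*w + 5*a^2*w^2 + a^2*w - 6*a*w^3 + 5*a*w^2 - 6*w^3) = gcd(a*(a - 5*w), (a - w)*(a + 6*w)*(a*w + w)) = 1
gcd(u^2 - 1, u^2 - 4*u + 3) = u - 1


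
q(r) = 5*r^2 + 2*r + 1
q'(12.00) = 122.00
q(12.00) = 745.00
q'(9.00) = 92.00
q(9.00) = 424.00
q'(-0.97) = -7.70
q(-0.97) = 3.76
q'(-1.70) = -15.00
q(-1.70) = 12.05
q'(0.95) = 11.50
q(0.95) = 7.41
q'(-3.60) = -34.00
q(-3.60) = 58.60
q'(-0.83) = -6.30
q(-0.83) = 2.78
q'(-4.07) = -38.70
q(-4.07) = 75.68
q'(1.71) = 19.10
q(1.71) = 19.04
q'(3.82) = 40.20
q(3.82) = 81.60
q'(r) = 10*r + 2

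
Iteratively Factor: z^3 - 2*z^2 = (z - 2)*(z^2) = z*(z - 2)*(z)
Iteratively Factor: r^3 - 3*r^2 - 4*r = (r + 1)*(r^2 - 4*r) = (r - 4)*(r + 1)*(r)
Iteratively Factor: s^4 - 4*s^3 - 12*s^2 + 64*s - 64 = (s - 2)*(s^3 - 2*s^2 - 16*s + 32) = (s - 4)*(s - 2)*(s^2 + 2*s - 8) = (s - 4)*(s - 2)*(s + 4)*(s - 2)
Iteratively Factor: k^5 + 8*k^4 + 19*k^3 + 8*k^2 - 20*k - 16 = (k - 1)*(k^4 + 9*k^3 + 28*k^2 + 36*k + 16) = (k - 1)*(k + 4)*(k^3 + 5*k^2 + 8*k + 4) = (k - 1)*(k + 2)*(k + 4)*(k^2 + 3*k + 2) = (k - 1)*(k + 1)*(k + 2)*(k + 4)*(k + 2)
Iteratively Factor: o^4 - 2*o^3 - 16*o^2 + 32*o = (o - 4)*(o^3 + 2*o^2 - 8*o) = (o - 4)*(o + 4)*(o^2 - 2*o) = (o - 4)*(o - 2)*(o + 4)*(o)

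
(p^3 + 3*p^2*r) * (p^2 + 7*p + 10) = p^5 + 3*p^4*r + 7*p^4 + 21*p^3*r + 10*p^3 + 30*p^2*r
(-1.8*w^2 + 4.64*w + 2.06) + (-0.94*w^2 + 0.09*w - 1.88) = -2.74*w^2 + 4.73*w + 0.18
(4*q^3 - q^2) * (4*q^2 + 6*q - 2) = 16*q^5 + 20*q^4 - 14*q^3 + 2*q^2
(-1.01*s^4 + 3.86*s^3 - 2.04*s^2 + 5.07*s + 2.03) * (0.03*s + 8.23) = -0.0303*s^5 - 8.1965*s^4 + 31.7066*s^3 - 16.6371*s^2 + 41.787*s + 16.7069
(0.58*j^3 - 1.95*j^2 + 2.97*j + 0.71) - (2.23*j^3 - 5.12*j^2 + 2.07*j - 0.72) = -1.65*j^3 + 3.17*j^2 + 0.9*j + 1.43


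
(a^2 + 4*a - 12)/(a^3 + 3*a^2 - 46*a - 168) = (a - 2)/(a^2 - 3*a - 28)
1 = 1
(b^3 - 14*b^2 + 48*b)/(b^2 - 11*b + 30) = b*(b - 8)/(b - 5)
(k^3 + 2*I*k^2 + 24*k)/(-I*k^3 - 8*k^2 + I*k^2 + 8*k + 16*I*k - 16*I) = k*(I*k - 6)/(k^2 - k*(1 + 4*I) + 4*I)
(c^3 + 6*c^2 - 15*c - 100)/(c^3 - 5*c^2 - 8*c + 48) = (c^2 + 10*c + 25)/(c^2 - c - 12)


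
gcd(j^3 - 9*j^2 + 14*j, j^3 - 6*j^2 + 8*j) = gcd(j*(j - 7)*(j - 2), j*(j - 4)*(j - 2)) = j^2 - 2*j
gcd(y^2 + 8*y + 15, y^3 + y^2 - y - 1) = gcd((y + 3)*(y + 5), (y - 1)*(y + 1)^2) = 1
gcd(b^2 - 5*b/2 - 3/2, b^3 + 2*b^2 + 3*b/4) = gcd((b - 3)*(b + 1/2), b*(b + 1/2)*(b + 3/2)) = b + 1/2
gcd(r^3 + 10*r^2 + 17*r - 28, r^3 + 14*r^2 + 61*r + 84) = r^2 + 11*r + 28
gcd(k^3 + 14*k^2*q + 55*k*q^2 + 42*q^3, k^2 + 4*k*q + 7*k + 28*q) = 1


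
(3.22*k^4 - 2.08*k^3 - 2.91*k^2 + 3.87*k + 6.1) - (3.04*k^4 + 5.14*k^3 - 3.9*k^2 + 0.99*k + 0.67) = 0.18*k^4 - 7.22*k^3 + 0.99*k^2 + 2.88*k + 5.43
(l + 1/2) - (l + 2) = -3/2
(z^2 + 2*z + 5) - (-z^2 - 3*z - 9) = 2*z^2 + 5*z + 14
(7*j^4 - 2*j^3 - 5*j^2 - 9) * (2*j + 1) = 14*j^5 + 3*j^4 - 12*j^3 - 5*j^2 - 18*j - 9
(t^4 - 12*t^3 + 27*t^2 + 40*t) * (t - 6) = t^5 - 18*t^4 + 99*t^3 - 122*t^2 - 240*t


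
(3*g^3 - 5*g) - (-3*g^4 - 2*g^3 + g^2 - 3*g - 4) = 3*g^4 + 5*g^3 - g^2 - 2*g + 4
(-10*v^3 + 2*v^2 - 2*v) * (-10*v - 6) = 100*v^4 + 40*v^3 + 8*v^2 + 12*v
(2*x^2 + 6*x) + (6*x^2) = 8*x^2 + 6*x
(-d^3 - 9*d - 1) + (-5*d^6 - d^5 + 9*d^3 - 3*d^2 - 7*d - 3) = -5*d^6 - d^5 + 8*d^3 - 3*d^2 - 16*d - 4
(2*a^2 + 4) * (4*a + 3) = 8*a^3 + 6*a^2 + 16*a + 12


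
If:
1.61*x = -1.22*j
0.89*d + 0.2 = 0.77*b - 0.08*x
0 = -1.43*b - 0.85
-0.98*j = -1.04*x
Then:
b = -0.59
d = -0.74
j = 0.00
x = 0.00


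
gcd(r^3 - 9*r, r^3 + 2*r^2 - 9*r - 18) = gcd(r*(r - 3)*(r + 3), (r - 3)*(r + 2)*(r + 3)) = r^2 - 9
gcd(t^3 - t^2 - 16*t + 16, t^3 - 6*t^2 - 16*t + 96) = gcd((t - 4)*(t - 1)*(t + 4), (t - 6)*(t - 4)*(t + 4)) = t^2 - 16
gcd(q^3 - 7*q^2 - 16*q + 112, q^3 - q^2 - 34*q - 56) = q^2 - 3*q - 28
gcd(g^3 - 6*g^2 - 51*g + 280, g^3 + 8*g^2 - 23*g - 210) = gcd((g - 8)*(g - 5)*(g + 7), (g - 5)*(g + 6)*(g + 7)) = g^2 + 2*g - 35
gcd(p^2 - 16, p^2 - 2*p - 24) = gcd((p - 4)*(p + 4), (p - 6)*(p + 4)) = p + 4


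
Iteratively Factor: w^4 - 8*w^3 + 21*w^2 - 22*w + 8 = (w - 1)*(w^3 - 7*w^2 + 14*w - 8) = (w - 2)*(w - 1)*(w^2 - 5*w + 4) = (w - 2)*(w - 1)^2*(w - 4)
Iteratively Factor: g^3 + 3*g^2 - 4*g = (g - 1)*(g^2 + 4*g) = (g - 1)*(g + 4)*(g)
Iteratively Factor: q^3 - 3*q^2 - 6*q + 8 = (q - 1)*(q^2 - 2*q - 8) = (q - 1)*(q + 2)*(q - 4)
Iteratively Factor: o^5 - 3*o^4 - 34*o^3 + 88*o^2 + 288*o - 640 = (o + 4)*(o^4 - 7*o^3 - 6*o^2 + 112*o - 160) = (o - 2)*(o + 4)*(o^3 - 5*o^2 - 16*o + 80) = (o - 2)*(o + 4)^2*(o^2 - 9*o + 20) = (o - 5)*(o - 2)*(o + 4)^2*(o - 4)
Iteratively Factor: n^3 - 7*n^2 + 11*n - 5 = (n - 5)*(n^2 - 2*n + 1) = (n - 5)*(n - 1)*(n - 1)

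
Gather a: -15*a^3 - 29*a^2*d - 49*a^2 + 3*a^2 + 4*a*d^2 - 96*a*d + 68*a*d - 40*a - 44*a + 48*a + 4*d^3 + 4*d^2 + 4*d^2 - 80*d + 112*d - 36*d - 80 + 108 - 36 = -15*a^3 + a^2*(-29*d - 46) + a*(4*d^2 - 28*d - 36) + 4*d^3 + 8*d^2 - 4*d - 8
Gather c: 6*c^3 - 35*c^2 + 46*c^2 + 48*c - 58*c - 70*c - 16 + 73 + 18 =6*c^3 + 11*c^2 - 80*c + 75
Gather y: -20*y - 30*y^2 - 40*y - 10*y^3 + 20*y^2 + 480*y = -10*y^3 - 10*y^2 + 420*y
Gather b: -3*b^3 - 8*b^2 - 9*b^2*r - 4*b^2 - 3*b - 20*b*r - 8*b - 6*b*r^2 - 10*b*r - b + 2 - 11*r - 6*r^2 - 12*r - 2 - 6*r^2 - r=-3*b^3 + b^2*(-9*r - 12) + b*(-6*r^2 - 30*r - 12) - 12*r^2 - 24*r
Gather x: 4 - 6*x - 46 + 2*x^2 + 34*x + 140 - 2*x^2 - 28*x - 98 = 0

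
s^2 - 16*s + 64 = (s - 8)^2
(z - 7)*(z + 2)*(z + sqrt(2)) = z^3 - 5*z^2 + sqrt(2)*z^2 - 14*z - 5*sqrt(2)*z - 14*sqrt(2)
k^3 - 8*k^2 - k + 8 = (k - 8)*(k - 1)*(k + 1)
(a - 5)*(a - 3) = a^2 - 8*a + 15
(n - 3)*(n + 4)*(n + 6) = n^3 + 7*n^2 - 6*n - 72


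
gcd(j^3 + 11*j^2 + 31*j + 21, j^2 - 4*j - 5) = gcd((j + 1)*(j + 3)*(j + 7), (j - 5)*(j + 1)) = j + 1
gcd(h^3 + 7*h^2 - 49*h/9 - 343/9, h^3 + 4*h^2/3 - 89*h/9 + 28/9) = h - 7/3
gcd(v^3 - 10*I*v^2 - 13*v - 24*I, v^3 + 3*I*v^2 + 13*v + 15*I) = v^2 - 2*I*v + 3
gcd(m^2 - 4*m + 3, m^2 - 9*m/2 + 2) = 1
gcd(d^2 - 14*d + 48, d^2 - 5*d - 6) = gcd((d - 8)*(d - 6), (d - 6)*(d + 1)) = d - 6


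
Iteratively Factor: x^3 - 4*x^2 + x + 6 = (x - 3)*(x^2 - x - 2) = (x - 3)*(x - 2)*(x + 1)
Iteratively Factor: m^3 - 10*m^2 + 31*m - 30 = (m - 2)*(m^2 - 8*m + 15) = (m - 5)*(m - 2)*(m - 3)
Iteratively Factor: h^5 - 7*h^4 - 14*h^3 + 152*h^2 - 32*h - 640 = (h + 2)*(h^4 - 9*h^3 + 4*h^2 + 144*h - 320) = (h - 4)*(h + 2)*(h^3 - 5*h^2 - 16*h + 80) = (h - 5)*(h - 4)*(h + 2)*(h^2 - 16) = (h - 5)*(h - 4)^2*(h + 2)*(h + 4)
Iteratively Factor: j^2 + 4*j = (j)*(j + 4)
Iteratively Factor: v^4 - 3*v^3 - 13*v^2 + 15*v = (v)*(v^3 - 3*v^2 - 13*v + 15) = v*(v - 5)*(v^2 + 2*v - 3) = v*(v - 5)*(v - 1)*(v + 3)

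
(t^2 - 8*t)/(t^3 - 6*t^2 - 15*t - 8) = t/(t^2 + 2*t + 1)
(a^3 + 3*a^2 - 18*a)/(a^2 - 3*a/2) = 2*(a^2 + 3*a - 18)/(2*a - 3)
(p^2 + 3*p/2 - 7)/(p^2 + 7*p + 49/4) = 2*(p - 2)/(2*p + 7)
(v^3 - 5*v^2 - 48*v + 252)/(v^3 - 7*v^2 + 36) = (v^2 + v - 42)/(v^2 - v - 6)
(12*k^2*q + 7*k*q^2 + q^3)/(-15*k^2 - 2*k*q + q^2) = q*(4*k + q)/(-5*k + q)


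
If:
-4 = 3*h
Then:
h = -4/3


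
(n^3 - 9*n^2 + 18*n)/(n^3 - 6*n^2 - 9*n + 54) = n/(n + 3)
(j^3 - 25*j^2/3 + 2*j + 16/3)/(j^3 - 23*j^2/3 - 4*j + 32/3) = (3*j + 2)/(3*j + 4)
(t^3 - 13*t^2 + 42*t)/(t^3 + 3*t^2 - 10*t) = (t^2 - 13*t + 42)/(t^2 + 3*t - 10)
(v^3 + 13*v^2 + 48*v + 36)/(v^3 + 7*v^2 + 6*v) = (v + 6)/v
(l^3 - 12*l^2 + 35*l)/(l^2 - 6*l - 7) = l*(l - 5)/(l + 1)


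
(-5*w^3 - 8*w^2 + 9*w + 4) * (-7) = 35*w^3 + 56*w^2 - 63*w - 28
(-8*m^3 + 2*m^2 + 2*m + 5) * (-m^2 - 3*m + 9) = 8*m^5 + 22*m^4 - 80*m^3 + 7*m^2 + 3*m + 45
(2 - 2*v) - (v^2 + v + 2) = -v^2 - 3*v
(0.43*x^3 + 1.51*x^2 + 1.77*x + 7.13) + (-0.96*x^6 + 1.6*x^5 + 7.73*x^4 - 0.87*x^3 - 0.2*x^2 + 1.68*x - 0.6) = -0.96*x^6 + 1.6*x^5 + 7.73*x^4 - 0.44*x^3 + 1.31*x^2 + 3.45*x + 6.53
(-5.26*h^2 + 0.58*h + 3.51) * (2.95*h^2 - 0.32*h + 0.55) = -15.517*h^4 + 3.3942*h^3 + 7.2759*h^2 - 0.8042*h + 1.9305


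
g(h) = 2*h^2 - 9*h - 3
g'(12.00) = 39.00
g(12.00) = 177.00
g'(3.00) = 3.00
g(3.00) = -12.00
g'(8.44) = 24.76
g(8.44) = 63.51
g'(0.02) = -8.92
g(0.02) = -3.18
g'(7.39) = 20.56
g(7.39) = 39.71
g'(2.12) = -0.52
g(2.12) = -13.09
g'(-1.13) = -13.52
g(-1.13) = 9.72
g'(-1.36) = -14.44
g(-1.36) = 12.94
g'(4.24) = 7.96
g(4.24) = -5.20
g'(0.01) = -8.96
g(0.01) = -3.09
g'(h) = 4*h - 9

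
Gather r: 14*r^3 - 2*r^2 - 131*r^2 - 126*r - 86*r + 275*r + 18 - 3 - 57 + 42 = 14*r^3 - 133*r^2 + 63*r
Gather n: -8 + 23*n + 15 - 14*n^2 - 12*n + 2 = -14*n^2 + 11*n + 9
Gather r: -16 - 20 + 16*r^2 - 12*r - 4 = 16*r^2 - 12*r - 40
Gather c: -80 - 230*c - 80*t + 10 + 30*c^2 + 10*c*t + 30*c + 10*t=30*c^2 + c*(10*t - 200) - 70*t - 70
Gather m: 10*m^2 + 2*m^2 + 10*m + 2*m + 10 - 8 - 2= 12*m^2 + 12*m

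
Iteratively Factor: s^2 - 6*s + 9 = (s - 3)*(s - 3)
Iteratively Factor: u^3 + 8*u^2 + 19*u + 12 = (u + 1)*(u^2 + 7*u + 12) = (u + 1)*(u + 4)*(u + 3)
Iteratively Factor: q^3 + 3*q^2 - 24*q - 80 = (q - 5)*(q^2 + 8*q + 16) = (q - 5)*(q + 4)*(q + 4)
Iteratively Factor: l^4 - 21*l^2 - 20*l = (l + 1)*(l^3 - l^2 - 20*l) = (l - 5)*(l + 1)*(l^2 + 4*l) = (l - 5)*(l + 1)*(l + 4)*(l)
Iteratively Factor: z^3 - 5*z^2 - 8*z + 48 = (z - 4)*(z^2 - z - 12) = (z - 4)^2*(z + 3)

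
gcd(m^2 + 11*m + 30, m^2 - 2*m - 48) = m + 6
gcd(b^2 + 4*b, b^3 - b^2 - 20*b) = b^2 + 4*b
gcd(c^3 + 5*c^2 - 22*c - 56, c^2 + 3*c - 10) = 1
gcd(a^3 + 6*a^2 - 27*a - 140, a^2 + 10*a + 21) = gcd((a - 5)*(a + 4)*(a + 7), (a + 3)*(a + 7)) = a + 7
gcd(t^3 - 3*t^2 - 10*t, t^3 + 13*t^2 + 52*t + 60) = t + 2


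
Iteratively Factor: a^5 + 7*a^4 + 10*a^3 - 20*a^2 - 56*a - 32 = (a + 2)*(a^4 + 5*a^3 - 20*a - 16) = (a + 2)*(a + 4)*(a^3 + a^2 - 4*a - 4) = (a + 2)^2*(a + 4)*(a^2 - a - 2) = (a - 2)*(a + 2)^2*(a + 4)*(a + 1)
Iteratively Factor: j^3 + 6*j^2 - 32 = (j + 4)*(j^2 + 2*j - 8) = (j - 2)*(j + 4)*(j + 4)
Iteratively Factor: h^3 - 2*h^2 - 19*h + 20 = (h + 4)*(h^2 - 6*h + 5) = (h - 1)*(h + 4)*(h - 5)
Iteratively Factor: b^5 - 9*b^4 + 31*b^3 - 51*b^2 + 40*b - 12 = (b - 2)*(b^4 - 7*b^3 + 17*b^2 - 17*b + 6) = (b - 2)^2*(b^3 - 5*b^2 + 7*b - 3) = (b - 3)*(b - 2)^2*(b^2 - 2*b + 1) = (b - 3)*(b - 2)^2*(b - 1)*(b - 1)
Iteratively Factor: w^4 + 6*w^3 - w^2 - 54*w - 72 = (w + 3)*(w^3 + 3*w^2 - 10*w - 24) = (w - 3)*(w + 3)*(w^2 + 6*w + 8) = (w - 3)*(w + 3)*(w + 4)*(w + 2)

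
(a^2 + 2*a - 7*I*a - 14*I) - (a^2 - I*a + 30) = 2*a - 6*I*a - 30 - 14*I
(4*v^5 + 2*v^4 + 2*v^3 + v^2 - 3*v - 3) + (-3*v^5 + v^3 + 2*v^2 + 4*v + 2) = v^5 + 2*v^4 + 3*v^3 + 3*v^2 + v - 1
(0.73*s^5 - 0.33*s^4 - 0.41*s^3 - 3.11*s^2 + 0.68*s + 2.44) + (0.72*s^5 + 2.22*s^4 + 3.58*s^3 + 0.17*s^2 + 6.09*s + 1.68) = 1.45*s^5 + 1.89*s^4 + 3.17*s^3 - 2.94*s^2 + 6.77*s + 4.12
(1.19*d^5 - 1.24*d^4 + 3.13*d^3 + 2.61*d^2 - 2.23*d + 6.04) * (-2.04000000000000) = -2.4276*d^5 + 2.5296*d^4 - 6.3852*d^3 - 5.3244*d^2 + 4.5492*d - 12.3216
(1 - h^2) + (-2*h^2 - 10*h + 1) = -3*h^2 - 10*h + 2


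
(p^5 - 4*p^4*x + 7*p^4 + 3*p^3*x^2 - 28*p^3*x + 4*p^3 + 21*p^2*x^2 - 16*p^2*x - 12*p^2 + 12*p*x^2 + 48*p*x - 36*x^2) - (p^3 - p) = p^5 - 4*p^4*x + 7*p^4 + 3*p^3*x^2 - 28*p^3*x + 3*p^3 + 21*p^2*x^2 - 16*p^2*x - 12*p^2 + 12*p*x^2 + 48*p*x + p - 36*x^2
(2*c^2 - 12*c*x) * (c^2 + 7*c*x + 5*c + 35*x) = 2*c^4 + 2*c^3*x + 10*c^3 - 84*c^2*x^2 + 10*c^2*x - 420*c*x^2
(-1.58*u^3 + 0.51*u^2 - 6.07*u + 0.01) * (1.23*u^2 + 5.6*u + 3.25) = -1.9434*u^5 - 8.2207*u^4 - 9.7451*u^3 - 32.3222*u^2 - 19.6715*u + 0.0325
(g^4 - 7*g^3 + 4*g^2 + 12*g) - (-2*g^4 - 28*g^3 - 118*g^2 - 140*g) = 3*g^4 + 21*g^3 + 122*g^2 + 152*g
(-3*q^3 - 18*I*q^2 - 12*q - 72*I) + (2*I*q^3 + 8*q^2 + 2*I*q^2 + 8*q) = -3*q^3 + 2*I*q^3 + 8*q^2 - 16*I*q^2 - 4*q - 72*I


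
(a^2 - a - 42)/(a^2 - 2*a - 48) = (a - 7)/(a - 8)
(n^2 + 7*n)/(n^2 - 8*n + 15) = n*(n + 7)/(n^2 - 8*n + 15)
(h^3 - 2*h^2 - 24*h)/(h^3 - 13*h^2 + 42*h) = (h + 4)/(h - 7)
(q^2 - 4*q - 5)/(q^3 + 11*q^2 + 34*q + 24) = (q - 5)/(q^2 + 10*q + 24)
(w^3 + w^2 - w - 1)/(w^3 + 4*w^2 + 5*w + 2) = (w - 1)/(w + 2)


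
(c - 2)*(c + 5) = c^2 + 3*c - 10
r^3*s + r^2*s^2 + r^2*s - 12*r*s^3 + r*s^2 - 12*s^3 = (r - 3*s)*(r + 4*s)*(r*s + s)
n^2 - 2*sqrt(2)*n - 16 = (n - 4*sqrt(2))*(n + 2*sqrt(2))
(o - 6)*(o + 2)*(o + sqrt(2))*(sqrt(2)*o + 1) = sqrt(2)*o^4 - 4*sqrt(2)*o^3 + 3*o^3 - 11*sqrt(2)*o^2 - 12*o^2 - 36*o - 4*sqrt(2)*o - 12*sqrt(2)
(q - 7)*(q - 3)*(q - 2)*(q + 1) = q^4 - 11*q^3 + 29*q^2 - q - 42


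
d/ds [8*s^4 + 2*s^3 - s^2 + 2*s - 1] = 32*s^3 + 6*s^2 - 2*s + 2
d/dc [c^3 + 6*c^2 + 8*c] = 3*c^2 + 12*c + 8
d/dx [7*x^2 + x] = 14*x + 1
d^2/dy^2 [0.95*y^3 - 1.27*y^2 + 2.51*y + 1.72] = 5.7*y - 2.54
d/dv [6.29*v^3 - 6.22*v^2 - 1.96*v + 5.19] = 18.87*v^2 - 12.44*v - 1.96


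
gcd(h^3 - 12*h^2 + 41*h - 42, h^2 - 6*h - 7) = h - 7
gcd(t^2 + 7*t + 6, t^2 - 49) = 1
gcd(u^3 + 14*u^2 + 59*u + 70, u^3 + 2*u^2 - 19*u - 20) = u + 5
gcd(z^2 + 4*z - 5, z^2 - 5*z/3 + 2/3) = z - 1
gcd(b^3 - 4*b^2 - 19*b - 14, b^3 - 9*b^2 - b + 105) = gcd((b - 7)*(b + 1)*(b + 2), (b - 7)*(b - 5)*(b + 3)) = b - 7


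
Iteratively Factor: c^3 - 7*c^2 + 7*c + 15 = (c - 5)*(c^2 - 2*c - 3) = (c - 5)*(c - 3)*(c + 1)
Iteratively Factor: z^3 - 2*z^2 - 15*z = (z)*(z^2 - 2*z - 15) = z*(z - 5)*(z + 3)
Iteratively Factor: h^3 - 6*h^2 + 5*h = (h)*(h^2 - 6*h + 5) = h*(h - 5)*(h - 1)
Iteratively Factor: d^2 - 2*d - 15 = (d + 3)*(d - 5)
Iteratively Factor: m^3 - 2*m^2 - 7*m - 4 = (m + 1)*(m^2 - 3*m - 4) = (m + 1)^2*(m - 4)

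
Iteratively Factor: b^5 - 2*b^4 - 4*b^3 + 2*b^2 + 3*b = (b + 1)*(b^4 - 3*b^3 - b^2 + 3*b) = (b + 1)^2*(b^3 - 4*b^2 + 3*b) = b*(b + 1)^2*(b^2 - 4*b + 3) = b*(b - 3)*(b + 1)^2*(b - 1)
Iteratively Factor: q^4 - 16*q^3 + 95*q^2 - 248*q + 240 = (q - 4)*(q^3 - 12*q^2 + 47*q - 60) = (q - 4)^2*(q^2 - 8*q + 15) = (q - 5)*(q - 4)^2*(q - 3)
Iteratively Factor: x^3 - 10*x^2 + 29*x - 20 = (x - 4)*(x^2 - 6*x + 5) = (x - 4)*(x - 1)*(x - 5)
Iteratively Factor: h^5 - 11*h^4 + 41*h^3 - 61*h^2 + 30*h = (h - 3)*(h^4 - 8*h^3 + 17*h^2 - 10*h) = (h - 5)*(h - 3)*(h^3 - 3*h^2 + 2*h) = (h - 5)*(h - 3)*(h - 1)*(h^2 - 2*h) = (h - 5)*(h - 3)*(h - 2)*(h - 1)*(h)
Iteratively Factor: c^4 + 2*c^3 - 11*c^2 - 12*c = (c - 3)*(c^3 + 5*c^2 + 4*c) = c*(c - 3)*(c^2 + 5*c + 4) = c*(c - 3)*(c + 4)*(c + 1)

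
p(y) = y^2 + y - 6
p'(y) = 2*y + 1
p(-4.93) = 13.37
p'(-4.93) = -8.86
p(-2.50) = -2.25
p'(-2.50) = -4.00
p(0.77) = -4.64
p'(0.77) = 2.54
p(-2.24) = -3.22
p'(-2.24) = -3.48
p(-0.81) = -6.15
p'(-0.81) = -0.62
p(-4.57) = 10.31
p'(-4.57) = -8.14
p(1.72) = -1.32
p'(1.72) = 4.44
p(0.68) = -4.86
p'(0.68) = 2.36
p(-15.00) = 204.00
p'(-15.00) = -29.00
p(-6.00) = 24.00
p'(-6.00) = -11.00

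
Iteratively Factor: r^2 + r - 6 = (r + 3)*(r - 2)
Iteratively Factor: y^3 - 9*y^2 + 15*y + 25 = (y - 5)*(y^2 - 4*y - 5) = (y - 5)^2*(y + 1)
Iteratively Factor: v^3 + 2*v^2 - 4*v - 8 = (v + 2)*(v^2 - 4) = (v + 2)^2*(v - 2)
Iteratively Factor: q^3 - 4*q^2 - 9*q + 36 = (q - 3)*(q^2 - q - 12) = (q - 4)*(q - 3)*(q + 3)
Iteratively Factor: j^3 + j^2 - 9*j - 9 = (j + 1)*(j^2 - 9) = (j - 3)*(j + 1)*(j + 3)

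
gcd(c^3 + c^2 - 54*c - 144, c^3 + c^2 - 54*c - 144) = c^3 + c^2 - 54*c - 144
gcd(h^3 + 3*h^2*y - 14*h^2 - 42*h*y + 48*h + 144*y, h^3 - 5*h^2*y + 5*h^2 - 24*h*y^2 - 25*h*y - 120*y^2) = h + 3*y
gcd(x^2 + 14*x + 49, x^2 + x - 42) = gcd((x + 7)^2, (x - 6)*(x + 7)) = x + 7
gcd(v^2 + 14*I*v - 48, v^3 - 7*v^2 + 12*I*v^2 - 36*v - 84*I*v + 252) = v + 6*I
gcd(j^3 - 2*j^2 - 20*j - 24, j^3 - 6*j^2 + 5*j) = 1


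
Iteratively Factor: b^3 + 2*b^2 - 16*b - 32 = (b - 4)*(b^2 + 6*b + 8) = (b - 4)*(b + 2)*(b + 4)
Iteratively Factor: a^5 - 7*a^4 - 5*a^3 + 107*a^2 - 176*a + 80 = (a + 4)*(a^4 - 11*a^3 + 39*a^2 - 49*a + 20) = (a - 1)*(a + 4)*(a^3 - 10*a^2 + 29*a - 20) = (a - 4)*(a - 1)*(a + 4)*(a^2 - 6*a + 5) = (a - 5)*(a - 4)*(a - 1)*(a + 4)*(a - 1)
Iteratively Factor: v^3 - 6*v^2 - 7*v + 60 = (v + 3)*(v^2 - 9*v + 20) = (v - 5)*(v + 3)*(v - 4)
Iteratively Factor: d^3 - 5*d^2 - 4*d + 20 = (d + 2)*(d^2 - 7*d + 10) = (d - 2)*(d + 2)*(d - 5)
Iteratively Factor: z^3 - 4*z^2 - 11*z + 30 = (z - 5)*(z^2 + z - 6) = (z - 5)*(z + 3)*(z - 2)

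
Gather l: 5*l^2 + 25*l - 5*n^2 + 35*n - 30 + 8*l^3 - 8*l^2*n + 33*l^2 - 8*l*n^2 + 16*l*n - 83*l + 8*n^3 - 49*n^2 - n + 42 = 8*l^3 + l^2*(38 - 8*n) + l*(-8*n^2 + 16*n - 58) + 8*n^3 - 54*n^2 + 34*n + 12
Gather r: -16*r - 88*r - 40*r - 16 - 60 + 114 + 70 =108 - 144*r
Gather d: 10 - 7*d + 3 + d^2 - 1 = d^2 - 7*d + 12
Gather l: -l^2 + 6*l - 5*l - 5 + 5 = -l^2 + l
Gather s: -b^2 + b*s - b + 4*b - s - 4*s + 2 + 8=-b^2 + 3*b + s*(b - 5) + 10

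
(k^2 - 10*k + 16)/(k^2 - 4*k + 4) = (k - 8)/(k - 2)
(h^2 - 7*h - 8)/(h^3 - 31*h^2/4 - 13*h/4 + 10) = 4*(h + 1)/(4*h^2 + h - 5)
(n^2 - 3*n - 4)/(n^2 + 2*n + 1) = (n - 4)/(n + 1)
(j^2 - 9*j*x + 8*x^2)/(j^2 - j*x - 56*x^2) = (j - x)/(j + 7*x)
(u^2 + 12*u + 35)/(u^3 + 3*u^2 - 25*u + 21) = (u + 5)/(u^2 - 4*u + 3)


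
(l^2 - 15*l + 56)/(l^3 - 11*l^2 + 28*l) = (l - 8)/(l*(l - 4))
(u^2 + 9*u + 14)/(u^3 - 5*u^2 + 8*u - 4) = (u^2 + 9*u + 14)/(u^3 - 5*u^2 + 8*u - 4)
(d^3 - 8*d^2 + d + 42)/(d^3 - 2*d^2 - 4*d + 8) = (d^2 - 10*d + 21)/(d^2 - 4*d + 4)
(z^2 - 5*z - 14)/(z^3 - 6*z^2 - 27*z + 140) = (z + 2)/(z^2 + z - 20)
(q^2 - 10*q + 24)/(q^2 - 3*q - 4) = (q - 6)/(q + 1)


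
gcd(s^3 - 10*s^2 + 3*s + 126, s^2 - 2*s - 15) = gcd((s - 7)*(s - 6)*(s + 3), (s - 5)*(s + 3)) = s + 3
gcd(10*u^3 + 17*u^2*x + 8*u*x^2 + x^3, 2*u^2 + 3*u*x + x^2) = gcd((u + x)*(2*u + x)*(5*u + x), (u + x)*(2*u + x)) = 2*u^2 + 3*u*x + x^2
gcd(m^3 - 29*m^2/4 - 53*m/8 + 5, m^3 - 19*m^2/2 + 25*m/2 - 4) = m^2 - 17*m/2 + 4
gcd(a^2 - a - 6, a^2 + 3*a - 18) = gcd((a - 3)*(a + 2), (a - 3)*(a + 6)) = a - 3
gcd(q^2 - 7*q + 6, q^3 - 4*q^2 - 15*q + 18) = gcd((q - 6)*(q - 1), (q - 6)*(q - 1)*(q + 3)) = q^2 - 7*q + 6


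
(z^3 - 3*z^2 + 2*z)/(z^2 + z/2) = 2*(z^2 - 3*z + 2)/(2*z + 1)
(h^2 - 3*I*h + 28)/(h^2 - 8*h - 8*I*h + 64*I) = (h^2 - 3*I*h + 28)/(h^2 - 8*h - 8*I*h + 64*I)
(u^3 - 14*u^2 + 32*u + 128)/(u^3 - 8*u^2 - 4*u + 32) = (u - 8)/(u - 2)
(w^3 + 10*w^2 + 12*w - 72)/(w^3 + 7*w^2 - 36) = (w + 6)/(w + 3)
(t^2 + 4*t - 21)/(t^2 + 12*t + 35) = (t - 3)/(t + 5)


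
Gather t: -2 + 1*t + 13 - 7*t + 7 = 18 - 6*t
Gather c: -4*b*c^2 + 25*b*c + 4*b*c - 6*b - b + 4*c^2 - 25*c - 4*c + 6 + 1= -7*b + c^2*(4 - 4*b) + c*(29*b - 29) + 7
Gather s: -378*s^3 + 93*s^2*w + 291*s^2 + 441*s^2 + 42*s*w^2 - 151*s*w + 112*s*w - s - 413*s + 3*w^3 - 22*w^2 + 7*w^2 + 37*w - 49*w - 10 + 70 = -378*s^3 + s^2*(93*w + 732) + s*(42*w^2 - 39*w - 414) + 3*w^3 - 15*w^2 - 12*w + 60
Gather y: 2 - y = 2 - y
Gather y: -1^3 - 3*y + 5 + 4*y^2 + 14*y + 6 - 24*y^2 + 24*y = -20*y^2 + 35*y + 10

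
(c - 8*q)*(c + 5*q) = c^2 - 3*c*q - 40*q^2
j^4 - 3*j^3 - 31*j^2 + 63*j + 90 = (j - 6)*(j - 3)*(j + 1)*(j + 5)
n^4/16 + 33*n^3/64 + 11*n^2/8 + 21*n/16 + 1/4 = (n/4 + 1/2)*(n/4 + 1)*(n + 1/4)*(n + 2)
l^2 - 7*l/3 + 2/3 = (l - 2)*(l - 1/3)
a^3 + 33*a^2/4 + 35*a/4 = a*(a + 5/4)*(a + 7)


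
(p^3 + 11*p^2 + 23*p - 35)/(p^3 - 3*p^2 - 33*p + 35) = (p + 7)/(p - 7)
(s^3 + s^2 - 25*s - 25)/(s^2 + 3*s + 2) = (s^2 - 25)/(s + 2)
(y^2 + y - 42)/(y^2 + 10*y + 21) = (y - 6)/(y + 3)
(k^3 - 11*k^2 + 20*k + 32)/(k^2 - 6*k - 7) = (k^2 - 12*k + 32)/(k - 7)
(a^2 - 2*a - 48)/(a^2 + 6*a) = (a - 8)/a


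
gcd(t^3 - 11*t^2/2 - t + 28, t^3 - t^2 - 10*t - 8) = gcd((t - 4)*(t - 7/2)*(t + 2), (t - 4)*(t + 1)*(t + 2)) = t^2 - 2*t - 8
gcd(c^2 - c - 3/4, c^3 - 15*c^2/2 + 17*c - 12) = c - 3/2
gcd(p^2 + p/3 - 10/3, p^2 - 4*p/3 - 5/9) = p - 5/3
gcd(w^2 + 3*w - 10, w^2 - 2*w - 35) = w + 5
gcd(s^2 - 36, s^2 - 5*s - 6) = s - 6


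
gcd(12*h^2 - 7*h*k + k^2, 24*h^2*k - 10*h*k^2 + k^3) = 4*h - k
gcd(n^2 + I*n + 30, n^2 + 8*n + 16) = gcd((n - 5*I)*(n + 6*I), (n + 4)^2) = 1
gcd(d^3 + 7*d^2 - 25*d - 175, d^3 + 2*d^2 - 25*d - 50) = d^2 - 25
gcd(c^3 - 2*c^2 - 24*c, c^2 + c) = c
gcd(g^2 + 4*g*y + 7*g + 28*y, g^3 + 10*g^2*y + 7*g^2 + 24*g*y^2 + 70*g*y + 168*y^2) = g^2 + 4*g*y + 7*g + 28*y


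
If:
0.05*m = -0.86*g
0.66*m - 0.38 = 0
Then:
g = -0.03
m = 0.58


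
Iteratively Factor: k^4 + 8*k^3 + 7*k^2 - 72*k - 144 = (k - 3)*(k^3 + 11*k^2 + 40*k + 48) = (k - 3)*(k + 4)*(k^2 + 7*k + 12) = (k - 3)*(k + 4)^2*(k + 3)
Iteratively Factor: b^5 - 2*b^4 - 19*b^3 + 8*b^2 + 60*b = (b + 3)*(b^4 - 5*b^3 - 4*b^2 + 20*b) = b*(b + 3)*(b^3 - 5*b^2 - 4*b + 20) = b*(b - 5)*(b + 3)*(b^2 - 4) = b*(b - 5)*(b - 2)*(b + 3)*(b + 2)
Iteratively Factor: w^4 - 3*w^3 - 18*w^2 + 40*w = (w - 5)*(w^3 + 2*w^2 - 8*w) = (w - 5)*(w + 4)*(w^2 - 2*w) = (w - 5)*(w - 2)*(w + 4)*(w)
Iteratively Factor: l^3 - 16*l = (l - 4)*(l^2 + 4*l) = l*(l - 4)*(l + 4)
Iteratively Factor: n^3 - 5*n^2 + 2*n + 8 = (n + 1)*(n^2 - 6*n + 8) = (n - 2)*(n + 1)*(n - 4)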